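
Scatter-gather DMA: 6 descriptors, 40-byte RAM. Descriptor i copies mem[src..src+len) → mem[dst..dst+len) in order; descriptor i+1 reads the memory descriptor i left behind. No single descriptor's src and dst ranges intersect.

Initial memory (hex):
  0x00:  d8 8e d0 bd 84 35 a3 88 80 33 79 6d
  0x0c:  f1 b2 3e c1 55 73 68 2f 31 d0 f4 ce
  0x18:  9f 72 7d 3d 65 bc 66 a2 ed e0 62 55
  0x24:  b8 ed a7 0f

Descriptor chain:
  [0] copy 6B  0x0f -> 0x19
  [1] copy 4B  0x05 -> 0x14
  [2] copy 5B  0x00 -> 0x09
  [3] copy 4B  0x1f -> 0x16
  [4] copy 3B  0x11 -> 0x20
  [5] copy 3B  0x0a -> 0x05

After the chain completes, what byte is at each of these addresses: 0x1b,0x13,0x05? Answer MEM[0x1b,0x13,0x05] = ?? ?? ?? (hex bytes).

[0] 0x0f->0x19 len=6 : c1 55 73 68 2f 31
[1] 0x05->0x14 len=4 : 35 a3 88 80
[2] 0x00->0x09 len=5 : d8 8e d0 bd 84
[3] 0x1f->0x16 len=4 : a2 ed e0 62
[4] 0x11->0x20 len=3 : 73 68 2f
[5] 0x0a->0x05 len=3 : 8e d0 bd
query mem[0x1b]=0x73, mem[0x13]=0x2f, mem[0x05]=0x8e

MEM[0x1b,0x13,0x05] = 73 2f 8e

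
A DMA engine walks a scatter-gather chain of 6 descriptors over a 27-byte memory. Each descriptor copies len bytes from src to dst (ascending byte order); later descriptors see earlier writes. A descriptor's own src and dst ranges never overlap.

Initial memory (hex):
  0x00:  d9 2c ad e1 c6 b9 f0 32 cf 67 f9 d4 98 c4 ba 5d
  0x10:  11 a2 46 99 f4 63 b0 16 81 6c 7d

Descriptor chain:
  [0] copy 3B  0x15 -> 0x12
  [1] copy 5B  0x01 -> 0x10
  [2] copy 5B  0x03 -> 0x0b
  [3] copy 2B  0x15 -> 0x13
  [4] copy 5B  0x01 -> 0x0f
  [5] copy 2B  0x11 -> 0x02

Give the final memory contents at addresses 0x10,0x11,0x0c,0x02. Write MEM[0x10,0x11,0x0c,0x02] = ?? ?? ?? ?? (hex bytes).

MEM[0x10,0x11,0x0c,0x02] = ad e1 c6 e1

  after D0: wrote 3B at 0x12 = 63b016
  after D1: wrote 5B at 0x10 = 2cade1c6b9
  after D2: wrote 5B at 0x0b = e1c6b9f032
  after D3: wrote 2B at 0x13 = 63b0
  after D4: wrote 5B at 0x0f = 2cade1c6b9
  after D5: wrote 2B at 0x02 = e1c6
query mem[0x10]=0xad, mem[0x11]=0xe1, mem[0x0c]=0xc6, mem[0x02]=0xe1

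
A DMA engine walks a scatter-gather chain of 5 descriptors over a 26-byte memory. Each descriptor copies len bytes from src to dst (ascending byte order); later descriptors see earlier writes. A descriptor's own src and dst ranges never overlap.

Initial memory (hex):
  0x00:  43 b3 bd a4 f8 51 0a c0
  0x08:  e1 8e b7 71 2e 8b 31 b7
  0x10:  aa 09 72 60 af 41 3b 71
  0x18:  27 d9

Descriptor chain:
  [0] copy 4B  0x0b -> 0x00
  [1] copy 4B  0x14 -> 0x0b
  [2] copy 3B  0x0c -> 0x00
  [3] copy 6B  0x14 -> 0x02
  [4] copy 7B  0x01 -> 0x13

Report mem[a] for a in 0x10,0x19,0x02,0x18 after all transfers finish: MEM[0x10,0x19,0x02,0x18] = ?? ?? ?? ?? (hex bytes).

[0] 0x0b->0x00 len=4 : 71 2e 8b 31
[1] 0x14->0x0b len=4 : af 41 3b 71
[2] 0x0c->0x00 len=3 : 41 3b 71
[3] 0x14->0x02 len=6 : af 41 3b 71 27 d9
[4] 0x01->0x13 len=7 : 3b af 41 3b 71 27 d9
query mem[0x10]=0xaa, mem[0x19]=0xd9, mem[0x02]=0xaf, mem[0x18]=0x27

MEM[0x10,0x19,0x02,0x18] = aa d9 af 27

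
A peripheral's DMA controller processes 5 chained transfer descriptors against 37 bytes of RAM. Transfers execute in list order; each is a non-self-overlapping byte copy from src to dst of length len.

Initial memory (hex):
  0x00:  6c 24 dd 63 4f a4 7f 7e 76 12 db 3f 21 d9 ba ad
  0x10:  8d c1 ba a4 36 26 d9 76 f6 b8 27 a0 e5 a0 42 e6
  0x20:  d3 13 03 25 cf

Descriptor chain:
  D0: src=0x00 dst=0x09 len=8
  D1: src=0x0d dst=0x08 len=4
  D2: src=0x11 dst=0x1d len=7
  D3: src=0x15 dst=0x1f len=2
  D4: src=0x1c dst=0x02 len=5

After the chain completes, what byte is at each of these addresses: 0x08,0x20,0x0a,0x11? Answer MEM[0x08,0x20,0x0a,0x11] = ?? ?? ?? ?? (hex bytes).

[0] 0x00->0x09 len=8 : 6c 24 dd 63 4f a4 7f 7e
[1] 0x0d->0x08 len=4 : 4f a4 7f 7e
[2] 0x11->0x1d len=7 : c1 ba a4 36 26 d9 76
[3] 0x15->0x1f len=2 : 26 d9
[4] 0x1c->0x02 len=5 : e5 c1 ba 26 d9
query mem[0x08]=0x4f, mem[0x20]=0xd9, mem[0x0a]=0x7f, mem[0x11]=0xc1

MEM[0x08,0x20,0x0a,0x11] = 4f d9 7f c1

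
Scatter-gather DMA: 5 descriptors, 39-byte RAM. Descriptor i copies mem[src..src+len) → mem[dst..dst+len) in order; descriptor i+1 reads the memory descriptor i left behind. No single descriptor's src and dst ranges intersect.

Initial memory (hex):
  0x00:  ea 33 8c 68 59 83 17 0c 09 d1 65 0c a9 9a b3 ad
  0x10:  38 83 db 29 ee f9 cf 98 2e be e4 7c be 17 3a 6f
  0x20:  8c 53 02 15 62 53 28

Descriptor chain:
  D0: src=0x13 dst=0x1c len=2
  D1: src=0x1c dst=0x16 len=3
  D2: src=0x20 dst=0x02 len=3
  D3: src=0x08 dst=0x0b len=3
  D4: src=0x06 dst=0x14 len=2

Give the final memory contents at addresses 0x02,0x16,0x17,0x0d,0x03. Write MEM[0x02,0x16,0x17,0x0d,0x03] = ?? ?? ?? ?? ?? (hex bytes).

MEM[0x02,0x16,0x17,0x0d,0x03] = 8c 29 ee 65 53

  after D0: wrote 2B at 0x1c = 29ee
  after D1: wrote 3B at 0x16 = 29ee3a
  after D2: wrote 3B at 0x02 = 8c5302
  after D3: wrote 3B at 0x0b = 09d165
  after D4: wrote 2B at 0x14 = 170c
query mem[0x02]=0x8c, mem[0x16]=0x29, mem[0x17]=0xee, mem[0x0d]=0x65, mem[0x03]=0x53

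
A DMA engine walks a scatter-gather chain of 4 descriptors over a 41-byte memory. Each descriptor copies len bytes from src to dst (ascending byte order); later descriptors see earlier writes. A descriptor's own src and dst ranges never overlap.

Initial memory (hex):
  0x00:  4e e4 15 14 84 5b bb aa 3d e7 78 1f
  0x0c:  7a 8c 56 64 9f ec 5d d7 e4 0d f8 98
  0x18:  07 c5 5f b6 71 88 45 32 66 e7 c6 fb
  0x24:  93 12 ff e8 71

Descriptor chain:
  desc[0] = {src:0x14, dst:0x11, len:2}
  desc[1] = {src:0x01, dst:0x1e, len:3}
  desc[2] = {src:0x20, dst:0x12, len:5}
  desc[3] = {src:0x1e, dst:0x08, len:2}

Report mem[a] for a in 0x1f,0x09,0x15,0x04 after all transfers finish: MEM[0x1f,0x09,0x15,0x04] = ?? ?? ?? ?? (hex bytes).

[0] 0x14->0x11 len=2 : e4 0d
[1] 0x01->0x1e len=3 : e4 15 14
[2] 0x20->0x12 len=5 : 14 e7 c6 fb 93
[3] 0x1e->0x08 len=2 : e4 15
query mem[0x1f]=0x15, mem[0x09]=0x15, mem[0x15]=0xfb, mem[0x04]=0x84

MEM[0x1f,0x09,0x15,0x04] = 15 15 fb 84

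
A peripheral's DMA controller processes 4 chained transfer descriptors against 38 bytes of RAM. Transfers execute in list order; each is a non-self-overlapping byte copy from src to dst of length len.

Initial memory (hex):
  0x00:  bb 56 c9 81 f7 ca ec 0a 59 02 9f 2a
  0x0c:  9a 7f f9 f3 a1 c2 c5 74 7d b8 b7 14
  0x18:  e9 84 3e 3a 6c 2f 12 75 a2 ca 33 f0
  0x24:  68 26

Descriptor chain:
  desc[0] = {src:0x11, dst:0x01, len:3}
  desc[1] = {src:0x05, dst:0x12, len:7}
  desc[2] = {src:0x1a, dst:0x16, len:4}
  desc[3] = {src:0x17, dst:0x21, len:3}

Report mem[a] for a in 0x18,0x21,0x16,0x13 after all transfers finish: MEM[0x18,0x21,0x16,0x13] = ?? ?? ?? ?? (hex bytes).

D0: mem[0x01..0x03] <- [c2 c5 74]
D1: mem[0x12..0x18] <- [ca ec 0a 59 02 9f 2a]
D2: mem[0x16..0x19] <- [3e 3a 6c 2f]
D3: mem[0x21..0x23] <- [3a 6c 2f]
query mem[0x18]=0x6c, mem[0x21]=0x3a, mem[0x16]=0x3e, mem[0x13]=0xec

MEM[0x18,0x21,0x16,0x13] = 6c 3a 3e ec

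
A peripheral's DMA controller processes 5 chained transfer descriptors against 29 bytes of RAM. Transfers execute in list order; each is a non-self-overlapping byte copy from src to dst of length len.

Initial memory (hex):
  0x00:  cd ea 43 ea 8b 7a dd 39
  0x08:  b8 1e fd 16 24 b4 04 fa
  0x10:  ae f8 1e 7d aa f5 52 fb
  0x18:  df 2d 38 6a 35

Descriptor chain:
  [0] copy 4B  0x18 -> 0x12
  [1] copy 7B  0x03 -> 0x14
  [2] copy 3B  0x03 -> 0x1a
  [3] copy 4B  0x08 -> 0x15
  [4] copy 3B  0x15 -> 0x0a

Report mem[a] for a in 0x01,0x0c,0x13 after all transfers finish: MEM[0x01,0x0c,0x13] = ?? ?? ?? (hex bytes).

MEM[0x01,0x0c,0x13] = ea fd 2d

  after D0: wrote 4B at 0x12 = df2d386a
  after D1: wrote 7B at 0x14 = ea8b7add39b81e
  after D2: wrote 3B at 0x1a = ea8b7a
  after D3: wrote 4B at 0x15 = b81efd16
  after D4: wrote 3B at 0x0a = b81efd
query mem[0x01]=0xea, mem[0x0c]=0xfd, mem[0x13]=0x2d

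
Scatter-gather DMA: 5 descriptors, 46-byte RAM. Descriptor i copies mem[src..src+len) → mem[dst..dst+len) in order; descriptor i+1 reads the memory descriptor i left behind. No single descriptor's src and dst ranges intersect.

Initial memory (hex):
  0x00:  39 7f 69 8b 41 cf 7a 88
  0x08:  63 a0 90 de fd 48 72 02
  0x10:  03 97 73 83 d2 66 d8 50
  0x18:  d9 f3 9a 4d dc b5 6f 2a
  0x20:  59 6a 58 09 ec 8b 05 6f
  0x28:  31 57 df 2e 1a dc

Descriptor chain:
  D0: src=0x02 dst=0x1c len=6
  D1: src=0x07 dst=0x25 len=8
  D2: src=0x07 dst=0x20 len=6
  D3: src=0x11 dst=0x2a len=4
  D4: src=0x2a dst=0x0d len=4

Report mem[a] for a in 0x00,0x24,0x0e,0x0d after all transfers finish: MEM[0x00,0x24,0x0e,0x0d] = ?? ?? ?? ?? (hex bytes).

MEM[0x00,0x24,0x0e,0x0d] = 39 de 73 97

  after D0: wrote 6B at 0x1c = 698b41cf7a88
  after D1: wrote 8B at 0x25 = 8863a090defd4872
  after D2: wrote 6B at 0x20 = 8863a090defd
  after D3: wrote 4B at 0x2a = 977383d2
  after D4: wrote 4B at 0x0d = 977383d2
query mem[0x00]=0x39, mem[0x24]=0xde, mem[0x0e]=0x73, mem[0x0d]=0x97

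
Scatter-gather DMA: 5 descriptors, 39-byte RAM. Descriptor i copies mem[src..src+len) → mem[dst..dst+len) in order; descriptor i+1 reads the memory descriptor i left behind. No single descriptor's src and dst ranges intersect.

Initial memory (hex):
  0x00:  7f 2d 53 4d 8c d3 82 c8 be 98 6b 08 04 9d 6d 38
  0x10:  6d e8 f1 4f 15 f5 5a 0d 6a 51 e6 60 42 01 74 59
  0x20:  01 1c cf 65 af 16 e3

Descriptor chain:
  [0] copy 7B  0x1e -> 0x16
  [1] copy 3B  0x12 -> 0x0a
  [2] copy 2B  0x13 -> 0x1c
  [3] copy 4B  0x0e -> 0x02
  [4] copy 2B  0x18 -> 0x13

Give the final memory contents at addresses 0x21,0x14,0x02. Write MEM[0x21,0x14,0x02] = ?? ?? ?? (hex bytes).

#0 dst[0x16+7] := {0x74,0x59,0x01,0x1c,0xcf,0x65,0xaf}
#1 dst[0x0a+3] := {0xf1,0x4f,0x15}
#2 dst[0x1c+2] := {0x4f,0x15}
#3 dst[0x02+4] := {0x6d,0x38,0x6d,0xe8}
#4 dst[0x13+2] := {0x01,0x1c}
query mem[0x21]=0x1c, mem[0x14]=0x1c, mem[0x02]=0x6d

MEM[0x21,0x14,0x02] = 1c 1c 6d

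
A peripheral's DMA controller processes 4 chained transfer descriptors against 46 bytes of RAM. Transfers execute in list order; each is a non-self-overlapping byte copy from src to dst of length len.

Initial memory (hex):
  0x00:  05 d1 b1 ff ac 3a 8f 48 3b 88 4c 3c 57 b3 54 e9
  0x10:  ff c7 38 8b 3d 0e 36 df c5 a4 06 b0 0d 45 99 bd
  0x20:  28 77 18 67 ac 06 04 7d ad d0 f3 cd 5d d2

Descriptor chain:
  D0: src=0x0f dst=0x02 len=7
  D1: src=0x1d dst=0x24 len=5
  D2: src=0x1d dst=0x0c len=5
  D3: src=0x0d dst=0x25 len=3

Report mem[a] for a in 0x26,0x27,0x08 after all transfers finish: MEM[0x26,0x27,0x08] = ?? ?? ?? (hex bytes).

MEM[0x26,0x27,0x08] = bd 28 0e

  after D0: wrote 7B at 0x02 = e9ffc7388b3d0e
  after D1: wrote 5B at 0x24 = 4599bd2877
  after D2: wrote 5B at 0x0c = 4599bd2877
  after D3: wrote 3B at 0x25 = 99bd28
query mem[0x26]=0xbd, mem[0x27]=0x28, mem[0x08]=0x0e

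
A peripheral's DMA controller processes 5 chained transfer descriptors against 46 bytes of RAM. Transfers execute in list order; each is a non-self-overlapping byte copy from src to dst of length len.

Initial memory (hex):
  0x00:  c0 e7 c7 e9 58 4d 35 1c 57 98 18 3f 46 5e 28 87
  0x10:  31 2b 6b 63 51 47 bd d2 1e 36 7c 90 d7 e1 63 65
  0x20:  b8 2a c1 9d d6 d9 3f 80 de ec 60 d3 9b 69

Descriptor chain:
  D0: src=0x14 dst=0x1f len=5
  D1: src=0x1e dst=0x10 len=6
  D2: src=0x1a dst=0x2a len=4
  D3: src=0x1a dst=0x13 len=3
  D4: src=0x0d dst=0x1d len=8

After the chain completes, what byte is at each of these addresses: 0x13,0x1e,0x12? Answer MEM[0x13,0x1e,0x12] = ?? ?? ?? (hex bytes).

MEM[0x13,0x1e,0x12] = 7c 28 47

  after D0: wrote 5B at 0x1f = 5147bdd21e
  after D1: wrote 6B at 0x10 = 635147bdd21e
  after D2: wrote 4B at 0x2a = 7c90d7e1
  after D3: wrote 3B at 0x13 = 7c90d7
  after D4: wrote 8B at 0x1d = 5e28876351477c90
query mem[0x13]=0x7c, mem[0x1e]=0x28, mem[0x12]=0x47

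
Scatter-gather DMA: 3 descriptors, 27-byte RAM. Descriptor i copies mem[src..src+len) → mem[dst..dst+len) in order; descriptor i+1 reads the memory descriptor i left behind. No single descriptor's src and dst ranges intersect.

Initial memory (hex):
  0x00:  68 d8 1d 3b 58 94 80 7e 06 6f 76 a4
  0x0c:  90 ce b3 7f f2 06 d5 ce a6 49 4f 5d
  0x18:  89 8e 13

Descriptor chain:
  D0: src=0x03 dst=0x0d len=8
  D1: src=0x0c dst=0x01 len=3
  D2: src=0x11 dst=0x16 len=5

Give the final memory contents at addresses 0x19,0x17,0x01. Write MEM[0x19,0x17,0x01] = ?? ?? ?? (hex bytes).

[0] 0x03->0x0d len=8 : 3b 58 94 80 7e 06 6f 76
[1] 0x0c->0x01 len=3 : 90 3b 58
[2] 0x11->0x16 len=5 : 7e 06 6f 76 49
query mem[0x19]=0x76, mem[0x17]=0x06, mem[0x01]=0x90

MEM[0x19,0x17,0x01] = 76 06 90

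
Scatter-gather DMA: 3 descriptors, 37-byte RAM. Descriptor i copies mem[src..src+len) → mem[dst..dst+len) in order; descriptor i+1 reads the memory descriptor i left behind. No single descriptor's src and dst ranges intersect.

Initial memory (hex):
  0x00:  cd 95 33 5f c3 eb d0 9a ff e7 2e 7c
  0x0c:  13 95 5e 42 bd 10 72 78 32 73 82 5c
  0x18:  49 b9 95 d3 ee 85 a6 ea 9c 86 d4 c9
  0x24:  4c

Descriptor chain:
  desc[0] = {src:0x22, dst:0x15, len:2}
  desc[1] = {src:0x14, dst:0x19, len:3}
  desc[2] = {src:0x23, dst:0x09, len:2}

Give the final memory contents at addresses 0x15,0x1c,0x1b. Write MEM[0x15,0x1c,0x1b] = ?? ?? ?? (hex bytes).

#0 dst[0x15+2] := {0xd4,0xc9}
#1 dst[0x19+3] := {0x32,0xd4,0xc9}
#2 dst[0x09+2] := {0xc9,0x4c}
query mem[0x15]=0xd4, mem[0x1c]=0xee, mem[0x1b]=0xc9

MEM[0x15,0x1c,0x1b] = d4 ee c9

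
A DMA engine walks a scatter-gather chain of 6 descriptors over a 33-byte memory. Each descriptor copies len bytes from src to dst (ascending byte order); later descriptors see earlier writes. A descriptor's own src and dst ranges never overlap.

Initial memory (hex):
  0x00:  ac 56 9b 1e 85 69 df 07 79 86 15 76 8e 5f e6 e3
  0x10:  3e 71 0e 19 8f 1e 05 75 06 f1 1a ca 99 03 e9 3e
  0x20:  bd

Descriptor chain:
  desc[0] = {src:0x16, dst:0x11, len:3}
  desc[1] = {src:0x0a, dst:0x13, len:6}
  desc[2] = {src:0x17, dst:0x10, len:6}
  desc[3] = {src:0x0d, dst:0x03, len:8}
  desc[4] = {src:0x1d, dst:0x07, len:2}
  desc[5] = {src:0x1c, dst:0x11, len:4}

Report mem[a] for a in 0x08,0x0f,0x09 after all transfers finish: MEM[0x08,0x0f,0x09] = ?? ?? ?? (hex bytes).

[0] 0x16->0x11 len=3 : 05 75 06
[1] 0x0a->0x13 len=6 : 15 76 8e 5f e6 e3
[2] 0x17->0x10 len=6 : e6 e3 f1 1a ca 99
[3] 0x0d->0x03 len=8 : 5f e6 e3 e6 e3 f1 1a ca
[4] 0x1d->0x07 len=2 : 03 e9
[5] 0x1c->0x11 len=4 : 99 03 e9 3e
query mem[0x08]=0xe9, mem[0x0f]=0xe3, mem[0x09]=0x1a

MEM[0x08,0x0f,0x09] = e9 e3 1a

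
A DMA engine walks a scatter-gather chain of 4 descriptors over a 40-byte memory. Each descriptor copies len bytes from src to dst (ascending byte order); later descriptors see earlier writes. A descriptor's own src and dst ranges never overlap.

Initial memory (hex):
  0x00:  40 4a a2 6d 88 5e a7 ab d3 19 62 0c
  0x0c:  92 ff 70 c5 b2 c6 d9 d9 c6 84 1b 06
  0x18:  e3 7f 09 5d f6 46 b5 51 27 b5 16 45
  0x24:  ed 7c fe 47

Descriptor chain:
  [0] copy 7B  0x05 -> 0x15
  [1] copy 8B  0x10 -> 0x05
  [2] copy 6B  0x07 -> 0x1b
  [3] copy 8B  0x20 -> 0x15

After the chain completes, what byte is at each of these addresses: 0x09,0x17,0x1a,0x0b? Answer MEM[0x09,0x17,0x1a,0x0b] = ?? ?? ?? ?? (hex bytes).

#0 dst[0x15+7] := {0x5e,0xa7,0xab,0xd3,0x19,0x62,0x0c}
#1 dst[0x05+8] := {0xb2,0xc6,0xd9,0xd9,0xc6,0x5e,0xa7,0xab}
#2 dst[0x1b+6] := {0xd9,0xd9,0xc6,0x5e,0xa7,0xab}
#3 dst[0x15+8] := {0xab,0xb5,0x16,0x45,0xed,0x7c,0xfe,0x47}
query mem[0x09]=0xc6, mem[0x17]=0x16, mem[0x1a]=0x7c, mem[0x0b]=0xa7

MEM[0x09,0x17,0x1a,0x0b] = c6 16 7c a7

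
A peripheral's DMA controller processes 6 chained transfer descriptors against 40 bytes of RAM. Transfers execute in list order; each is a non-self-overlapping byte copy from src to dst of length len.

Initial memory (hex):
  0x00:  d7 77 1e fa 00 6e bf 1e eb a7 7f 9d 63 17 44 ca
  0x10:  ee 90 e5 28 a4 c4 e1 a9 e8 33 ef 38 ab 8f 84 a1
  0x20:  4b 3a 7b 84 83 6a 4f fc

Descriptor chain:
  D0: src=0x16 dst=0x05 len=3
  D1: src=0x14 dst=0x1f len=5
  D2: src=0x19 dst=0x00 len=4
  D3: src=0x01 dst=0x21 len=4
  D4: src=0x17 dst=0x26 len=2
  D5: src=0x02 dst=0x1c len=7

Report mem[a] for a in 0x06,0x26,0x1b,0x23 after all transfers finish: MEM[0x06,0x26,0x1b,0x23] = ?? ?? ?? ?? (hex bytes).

MEM[0x06,0x26,0x1b,0x23] = a9 a9 38 ab

[0] 0x16->0x05 len=3 : e1 a9 e8
[1] 0x14->0x1f len=5 : a4 c4 e1 a9 e8
[2] 0x19->0x00 len=4 : 33 ef 38 ab
[3] 0x01->0x21 len=4 : ef 38 ab 00
[4] 0x17->0x26 len=2 : a9 e8
[5] 0x02->0x1c len=7 : 38 ab 00 e1 a9 e8 eb
query mem[0x06]=0xa9, mem[0x26]=0xa9, mem[0x1b]=0x38, mem[0x23]=0xab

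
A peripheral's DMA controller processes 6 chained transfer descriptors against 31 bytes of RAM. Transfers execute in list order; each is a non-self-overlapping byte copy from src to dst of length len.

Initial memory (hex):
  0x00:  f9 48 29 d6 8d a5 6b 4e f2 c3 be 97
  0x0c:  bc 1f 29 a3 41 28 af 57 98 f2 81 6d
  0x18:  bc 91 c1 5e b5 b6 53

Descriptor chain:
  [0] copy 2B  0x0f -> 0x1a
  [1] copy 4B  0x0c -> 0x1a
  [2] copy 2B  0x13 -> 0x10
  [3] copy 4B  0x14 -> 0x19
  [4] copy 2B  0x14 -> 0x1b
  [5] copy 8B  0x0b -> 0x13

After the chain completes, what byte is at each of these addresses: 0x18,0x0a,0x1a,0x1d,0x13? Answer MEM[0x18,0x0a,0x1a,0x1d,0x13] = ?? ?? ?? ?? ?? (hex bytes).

D0: mem[0x1a..0x1b] <- [a3 41]
D1: mem[0x1a..0x1d] <- [bc 1f 29 a3]
D2: mem[0x10..0x11] <- [57 98]
D3: mem[0x19..0x1c] <- [98 f2 81 6d]
D4: mem[0x1b..0x1c] <- [98 f2]
D5: mem[0x13..0x1a] <- [97 bc 1f 29 a3 57 98 af]
query mem[0x18]=0x57, mem[0x0a]=0xbe, mem[0x1a]=0xaf, mem[0x1d]=0xa3, mem[0x13]=0x97

MEM[0x18,0x0a,0x1a,0x1d,0x13] = 57 be af a3 97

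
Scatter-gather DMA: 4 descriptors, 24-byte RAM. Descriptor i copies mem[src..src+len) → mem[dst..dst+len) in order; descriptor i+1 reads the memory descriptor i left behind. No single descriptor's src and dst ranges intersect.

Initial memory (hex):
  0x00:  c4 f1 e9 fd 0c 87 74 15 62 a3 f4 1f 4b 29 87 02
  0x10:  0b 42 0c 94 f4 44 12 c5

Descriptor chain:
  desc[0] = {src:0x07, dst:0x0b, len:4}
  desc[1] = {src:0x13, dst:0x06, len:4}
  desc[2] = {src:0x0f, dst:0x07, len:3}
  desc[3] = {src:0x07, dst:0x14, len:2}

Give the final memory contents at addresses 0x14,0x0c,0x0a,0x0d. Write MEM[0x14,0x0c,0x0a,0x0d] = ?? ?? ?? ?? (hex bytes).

MEM[0x14,0x0c,0x0a,0x0d] = 02 62 f4 a3

#0 dst[0x0b+4] := {0x15,0x62,0xa3,0xf4}
#1 dst[0x06+4] := {0x94,0xf4,0x44,0x12}
#2 dst[0x07+3] := {0x02,0x0b,0x42}
#3 dst[0x14+2] := {0x02,0x0b}
query mem[0x14]=0x02, mem[0x0c]=0x62, mem[0x0a]=0xf4, mem[0x0d]=0xa3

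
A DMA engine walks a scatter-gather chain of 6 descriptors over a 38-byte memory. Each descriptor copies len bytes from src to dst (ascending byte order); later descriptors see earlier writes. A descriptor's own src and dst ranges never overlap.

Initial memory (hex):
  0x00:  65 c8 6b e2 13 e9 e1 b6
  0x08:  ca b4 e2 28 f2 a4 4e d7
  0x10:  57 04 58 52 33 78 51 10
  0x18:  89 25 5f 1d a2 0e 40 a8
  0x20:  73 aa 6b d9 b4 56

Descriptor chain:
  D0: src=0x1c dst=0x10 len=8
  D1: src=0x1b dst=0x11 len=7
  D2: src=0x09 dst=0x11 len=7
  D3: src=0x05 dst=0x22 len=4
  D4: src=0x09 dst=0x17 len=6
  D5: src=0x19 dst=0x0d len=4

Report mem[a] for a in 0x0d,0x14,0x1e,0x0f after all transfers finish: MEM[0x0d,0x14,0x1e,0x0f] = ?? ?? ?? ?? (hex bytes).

#0 dst[0x10+8] := {0xa2,0x0e,0x40,0xa8,0x73,0xaa,0x6b,0xd9}
#1 dst[0x11+7] := {0x1d,0xa2,0x0e,0x40,0xa8,0x73,0xaa}
#2 dst[0x11+7] := {0xb4,0xe2,0x28,0xf2,0xa4,0x4e,0xd7}
#3 dst[0x22+4] := {0xe9,0xe1,0xb6,0xca}
#4 dst[0x17+6] := {0xb4,0xe2,0x28,0xf2,0xa4,0x4e}
#5 dst[0x0d+4] := {0x28,0xf2,0xa4,0x4e}
query mem[0x0d]=0x28, mem[0x14]=0xf2, mem[0x1e]=0x40, mem[0x0f]=0xa4

MEM[0x0d,0x14,0x1e,0x0f] = 28 f2 40 a4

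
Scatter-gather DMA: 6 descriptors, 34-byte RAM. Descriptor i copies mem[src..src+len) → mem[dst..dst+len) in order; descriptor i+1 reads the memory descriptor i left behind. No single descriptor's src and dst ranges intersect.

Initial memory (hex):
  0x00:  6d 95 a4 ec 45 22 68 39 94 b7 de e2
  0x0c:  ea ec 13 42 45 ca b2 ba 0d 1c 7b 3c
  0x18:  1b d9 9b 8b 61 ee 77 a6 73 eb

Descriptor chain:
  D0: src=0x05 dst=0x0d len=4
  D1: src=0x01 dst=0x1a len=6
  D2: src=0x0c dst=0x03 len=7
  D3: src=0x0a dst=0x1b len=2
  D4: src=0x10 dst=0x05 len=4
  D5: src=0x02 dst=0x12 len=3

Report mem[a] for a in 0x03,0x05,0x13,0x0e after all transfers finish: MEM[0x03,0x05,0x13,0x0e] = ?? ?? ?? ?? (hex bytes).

MEM[0x03,0x05,0x13,0x0e] = ea 94 ea 68

  after D0: wrote 4B at 0x0d = 22683994
  after D1: wrote 6B at 0x1a = 95a4ec452268
  after D2: wrote 7B at 0x03 = ea22683994cab2
  after D3: wrote 2B at 0x1b = dee2
  after D4: wrote 4B at 0x05 = 94cab2ba
  after D5: wrote 3B at 0x12 = a4ea22
query mem[0x03]=0xea, mem[0x05]=0x94, mem[0x13]=0xea, mem[0x0e]=0x68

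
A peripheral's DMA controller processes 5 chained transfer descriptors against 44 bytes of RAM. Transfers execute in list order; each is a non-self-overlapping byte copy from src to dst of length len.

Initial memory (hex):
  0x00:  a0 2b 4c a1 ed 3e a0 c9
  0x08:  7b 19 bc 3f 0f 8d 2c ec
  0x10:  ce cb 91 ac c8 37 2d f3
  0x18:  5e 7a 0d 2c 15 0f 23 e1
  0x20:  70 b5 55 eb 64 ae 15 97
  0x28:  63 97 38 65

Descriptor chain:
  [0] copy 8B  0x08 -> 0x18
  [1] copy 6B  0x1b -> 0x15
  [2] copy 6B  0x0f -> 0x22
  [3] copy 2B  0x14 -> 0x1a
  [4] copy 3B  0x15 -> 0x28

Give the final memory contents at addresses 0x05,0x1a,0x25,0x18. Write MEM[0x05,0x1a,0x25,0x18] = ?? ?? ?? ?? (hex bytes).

#0 dst[0x18+8] := {0x7b,0x19,0xbc,0x3f,0x0f,0x8d,0x2c,0xec}
#1 dst[0x15+6] := {0x3f,0x0f,0x8d,0x2c,0xec,0x70}
#2 dst[0x22+6] := {0xec,0xce,0xcb,0x91,0xac,0xc8}
#3 dst[0x1a+2] := {0xc8,0x3f}
#4 dst[0x28+3] := {0x3f,0x0f,0x8d}
query mem[0x05]=0x3e, mem[0x1a]=0xc8, mem[0x25]=0x91, mem[0x18]=0x2c

MEM[0x05,0x1a,0x25,0x18] = 3e c8 91 2c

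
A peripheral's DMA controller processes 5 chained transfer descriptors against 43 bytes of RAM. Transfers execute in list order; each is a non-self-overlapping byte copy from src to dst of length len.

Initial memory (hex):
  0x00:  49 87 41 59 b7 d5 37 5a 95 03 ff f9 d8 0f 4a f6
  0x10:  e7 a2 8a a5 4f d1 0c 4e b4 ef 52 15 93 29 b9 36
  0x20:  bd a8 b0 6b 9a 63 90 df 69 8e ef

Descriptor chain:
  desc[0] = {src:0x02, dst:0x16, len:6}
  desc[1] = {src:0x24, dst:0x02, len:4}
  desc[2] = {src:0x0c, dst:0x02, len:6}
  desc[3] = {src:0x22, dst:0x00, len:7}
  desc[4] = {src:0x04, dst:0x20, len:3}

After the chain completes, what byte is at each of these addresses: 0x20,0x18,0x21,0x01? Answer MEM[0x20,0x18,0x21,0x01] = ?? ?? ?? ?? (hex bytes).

MEM[0x20,0x18,0x21,0x01] = 90 b7 df 6b

  after D0: wrote 6B at 0x16 = 4159b7d5375a
  after D1: wrote 4B at 0x02 = 9a6390df
  after D2: wrote 6B at 0x02 = d80f4af6e7a2
  after D3: wrote 7B at 0x00 = b06b9a6390df69
  after D4: wrote 3B at 0x20 = 90df69
query mem[0x20]=0x90, mem[0x18]=0xb7, mem[0x21]=0xdf, mem[0x01]=0x6b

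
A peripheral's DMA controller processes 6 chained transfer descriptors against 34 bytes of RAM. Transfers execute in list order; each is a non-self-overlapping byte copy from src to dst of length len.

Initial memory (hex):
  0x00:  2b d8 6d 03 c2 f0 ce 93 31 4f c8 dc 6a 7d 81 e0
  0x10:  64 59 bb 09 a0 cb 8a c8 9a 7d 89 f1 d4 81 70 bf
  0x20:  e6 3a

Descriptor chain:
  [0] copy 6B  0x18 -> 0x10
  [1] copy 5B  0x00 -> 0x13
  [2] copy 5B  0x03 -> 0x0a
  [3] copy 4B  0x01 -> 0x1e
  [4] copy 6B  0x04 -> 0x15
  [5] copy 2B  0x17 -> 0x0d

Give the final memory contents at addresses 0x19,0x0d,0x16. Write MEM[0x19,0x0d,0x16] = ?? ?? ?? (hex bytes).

MEM[0x19,0x0d,0x16] = 31 ce f0

[0] 0x18->0x10 len=6 : 9a 7d 89 f1 d4 81
[1] 0x00->0x13 len=5 : 2b d8 6d 03 c2
[2] 0x03->0x0a len=5 : 03 c2 f0 ce 93
[3] 0x01->0x1e len=4 : d8 6d 03 c2
[4] 0x04->0x15 len=6 : c2 f0 ce 93 31 4f
[5] 0x17->0x0d len=2 : ce 93
query mem[0x19]=0x31, mem[0x0d]=0xce, mem[0x16]=0xf0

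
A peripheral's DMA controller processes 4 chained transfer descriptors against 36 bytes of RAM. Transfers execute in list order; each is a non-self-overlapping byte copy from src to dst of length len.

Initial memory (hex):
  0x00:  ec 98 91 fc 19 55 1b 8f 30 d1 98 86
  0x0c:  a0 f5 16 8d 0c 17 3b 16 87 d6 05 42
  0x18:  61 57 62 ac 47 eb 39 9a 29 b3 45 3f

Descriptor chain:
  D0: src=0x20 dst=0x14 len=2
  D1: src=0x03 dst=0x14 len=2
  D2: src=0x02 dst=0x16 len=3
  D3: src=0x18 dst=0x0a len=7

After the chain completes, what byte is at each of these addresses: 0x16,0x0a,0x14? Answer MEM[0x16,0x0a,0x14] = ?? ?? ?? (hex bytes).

MEM[0x16,0x0a,0x14] = 91 19 fc

#0 dst[0x14+2] := {0x29,0xb3}
#1 dst[0x14+2] := {0xfc,0x19}
#2 dst[0x16+3] := {0x91,0xfc,0x19}
#3 dst[0x0a+7] := {0x19,0x57,0x62,0xac,0x47,0xeb,0x39}
query mem[0x16]=0x91, mem[0x0a]=0x19, mem[0x14]=0xfc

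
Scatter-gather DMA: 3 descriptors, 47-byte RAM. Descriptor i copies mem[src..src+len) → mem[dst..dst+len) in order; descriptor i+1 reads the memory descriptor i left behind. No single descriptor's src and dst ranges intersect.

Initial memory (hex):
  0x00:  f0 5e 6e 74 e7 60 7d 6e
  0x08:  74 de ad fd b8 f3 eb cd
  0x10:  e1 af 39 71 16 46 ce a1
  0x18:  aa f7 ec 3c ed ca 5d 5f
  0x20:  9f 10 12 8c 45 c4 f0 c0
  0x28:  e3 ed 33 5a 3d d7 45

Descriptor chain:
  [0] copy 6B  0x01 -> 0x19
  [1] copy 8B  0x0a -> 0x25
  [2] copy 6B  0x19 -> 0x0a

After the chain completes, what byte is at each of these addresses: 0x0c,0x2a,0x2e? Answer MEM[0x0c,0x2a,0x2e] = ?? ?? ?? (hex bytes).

  after D0: wrote 6B at 0x19 = 5e6e74e7607d
  after D1: wrote 8B at 0x25 = adfdb8f3ebcde1af
  after D2: wrote 6B at 0x0a = 5e6e74e7607d
query mem[0x0c]=0x74, mem[0x2a]=0xcd, mem[0x2e]=0x45

MEM[0x0c,0x2a,0x2e] = 74 cd 45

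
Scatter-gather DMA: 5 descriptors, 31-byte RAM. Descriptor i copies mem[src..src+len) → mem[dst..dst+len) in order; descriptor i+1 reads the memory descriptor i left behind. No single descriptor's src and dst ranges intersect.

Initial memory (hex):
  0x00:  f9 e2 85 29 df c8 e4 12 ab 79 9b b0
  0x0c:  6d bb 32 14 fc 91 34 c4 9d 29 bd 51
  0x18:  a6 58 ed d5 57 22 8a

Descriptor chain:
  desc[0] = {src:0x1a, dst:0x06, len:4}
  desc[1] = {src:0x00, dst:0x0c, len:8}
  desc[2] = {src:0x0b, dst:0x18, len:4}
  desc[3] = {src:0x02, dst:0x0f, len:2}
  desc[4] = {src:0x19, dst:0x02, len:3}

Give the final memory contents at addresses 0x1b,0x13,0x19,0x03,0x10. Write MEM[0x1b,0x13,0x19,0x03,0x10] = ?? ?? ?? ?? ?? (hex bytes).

MEM[0x1b,0x13,0x19,0x03,0x10] = 85 d5 f9 e2 29

#0 dst[0x06+4] := {0xed,0xd5,0x57,0x22}
#1 dst[0x0c+8] := {0xf9,0xe2,0x85,0x29,0xdf,0xc8,0xed,0xd5}
#2 dst[0x18+4] := {0xb0,0xf9,0xe2,0x85}
#3 dst[0x0f+2] := {0x85,0x29}
#4 dst[0x02+3] := {0xf9,0xe2,0x85}
query mem[0x1b]=0x85, mem[0x13]=0xd5, mem[0x19]=0xf9, mem[0x03]=0xe2, mem[0x10]=0x29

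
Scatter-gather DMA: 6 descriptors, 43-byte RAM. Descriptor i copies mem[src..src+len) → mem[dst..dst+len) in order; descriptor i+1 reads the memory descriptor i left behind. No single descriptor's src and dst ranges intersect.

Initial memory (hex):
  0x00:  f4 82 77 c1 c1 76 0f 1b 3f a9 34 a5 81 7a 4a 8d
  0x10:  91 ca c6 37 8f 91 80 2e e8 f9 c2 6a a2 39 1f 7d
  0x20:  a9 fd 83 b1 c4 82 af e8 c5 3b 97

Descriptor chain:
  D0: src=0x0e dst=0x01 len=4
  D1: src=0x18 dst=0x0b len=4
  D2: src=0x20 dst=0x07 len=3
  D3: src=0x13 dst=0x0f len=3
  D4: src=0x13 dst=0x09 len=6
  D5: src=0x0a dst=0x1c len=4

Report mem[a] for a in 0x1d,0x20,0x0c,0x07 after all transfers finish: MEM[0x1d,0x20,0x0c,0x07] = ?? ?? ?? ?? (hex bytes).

MEM[0x1d,0x20,0x0c,0x07] = 91 a9 80 a9

#0 dst[0x01+4] := {0x4a,0x8d,0x91,0xca}
#1 dst[0x0b+4] := {0xe8,0xf9,0xc2,0x6a}
#2 dst[0x07+3] := {0xa9,0xfd,0x83}
#3 dst[0x0f+3] := {0x37,0x8f,0x91}
#4 dst[0x09+6] := {0x37,0x8f,0x91,0x80,0x2e,0xe8}
#5 dst[0x1c+4] := {0x8f,0x91,0x80,0x2e}
query mem[0x1d]=0x91, mem[0x20]=0xa9, mem[0x0c]=0x80, mem[0x07]=0xa9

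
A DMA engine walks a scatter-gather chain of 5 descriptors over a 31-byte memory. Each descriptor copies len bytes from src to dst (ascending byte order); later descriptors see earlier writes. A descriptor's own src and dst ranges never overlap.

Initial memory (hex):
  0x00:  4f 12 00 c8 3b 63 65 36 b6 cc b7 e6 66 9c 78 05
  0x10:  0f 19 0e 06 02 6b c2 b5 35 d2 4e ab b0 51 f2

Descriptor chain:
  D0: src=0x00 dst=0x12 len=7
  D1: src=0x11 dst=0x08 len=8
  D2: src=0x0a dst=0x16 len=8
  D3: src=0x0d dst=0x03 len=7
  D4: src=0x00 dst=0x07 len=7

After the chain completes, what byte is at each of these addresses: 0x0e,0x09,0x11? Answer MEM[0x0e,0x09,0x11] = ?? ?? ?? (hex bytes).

MEM[0x0e,0x09,0x11] = 63 00 19

[0] 0x00->0x12 len=7 : 4f 12 00 c8 3b 63 65
[1] 0x11->0x08 len=8 : 19 4f 12 00 c8 3b 63 65
[2] 0x0a->0x16 len=8 : 12 00 c8 3b 63 65 0f 19
[3] 0x0d->0x03 len=7 : 3b 63 65 0f 19 4f 12
[4] 0x00->0x07 len=7 : 4f 12 00 3b 63 65 0f
query mem[0x0e]=0x63, mem[0x09]=0x00, mem[0x11]=0x19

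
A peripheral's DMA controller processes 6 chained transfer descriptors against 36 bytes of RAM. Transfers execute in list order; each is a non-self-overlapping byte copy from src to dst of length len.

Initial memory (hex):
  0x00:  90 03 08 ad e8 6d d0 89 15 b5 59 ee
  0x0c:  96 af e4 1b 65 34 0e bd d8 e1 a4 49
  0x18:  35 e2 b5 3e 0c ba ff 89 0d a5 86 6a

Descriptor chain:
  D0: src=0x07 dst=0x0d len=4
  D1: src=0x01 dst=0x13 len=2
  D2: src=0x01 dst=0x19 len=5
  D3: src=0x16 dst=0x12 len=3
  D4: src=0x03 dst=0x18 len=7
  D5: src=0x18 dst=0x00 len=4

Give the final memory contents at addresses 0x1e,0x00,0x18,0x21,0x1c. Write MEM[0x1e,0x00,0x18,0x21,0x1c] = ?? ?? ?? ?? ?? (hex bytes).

MEM[0x1e,0x00,0x18,0x21,0x1c] = b5 ad ad a5 89

D0: mem[0x0d..0x10] <- [89 15 b5 59]
D1: mem[0x13..0x14] <- [03 08]
D2: mem[0x19..0x1d] <- [03 08 ad e8 6d]
D3: mem[0x12..0x14] <- [a4 49 35]
D4: mem[0x18..0x1e] <- [ad e8 6d d0 89 15 b5]
D5: mem[0x00..0x03] <- [ad e8 6d d0]
query mem[0x1e]=0xb5, mem[0x00]=0xad, mem[0x18]=0xad, mem[0x21]=0xa5, mem[0x1c]=0x89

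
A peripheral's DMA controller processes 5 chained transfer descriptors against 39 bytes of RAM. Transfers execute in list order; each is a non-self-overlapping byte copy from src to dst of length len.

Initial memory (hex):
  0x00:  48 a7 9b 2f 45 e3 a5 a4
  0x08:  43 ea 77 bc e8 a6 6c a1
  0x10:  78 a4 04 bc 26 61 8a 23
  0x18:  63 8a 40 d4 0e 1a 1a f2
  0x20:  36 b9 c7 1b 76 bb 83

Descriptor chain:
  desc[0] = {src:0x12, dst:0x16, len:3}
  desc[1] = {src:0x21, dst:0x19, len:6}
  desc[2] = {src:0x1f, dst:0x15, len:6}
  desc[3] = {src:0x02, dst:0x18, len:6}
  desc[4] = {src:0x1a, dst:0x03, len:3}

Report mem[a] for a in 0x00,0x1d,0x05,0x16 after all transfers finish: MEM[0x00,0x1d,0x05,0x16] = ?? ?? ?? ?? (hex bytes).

MEM[0x00,0x1d,0x05,0x16] = 48 a4 a5 36

[0] 0x12->0x16 len=3 : 04 bc 26
[1] 0x21->0x19 len=6 : b9 c7 1b 76 bb 83
[2] 0x1f->0x15 len=6 : f2 36 b9 c7 1b 76
[3] 0x02->0x18 len=6 : 9b 2f 45 e3 a5 a4
[4] 0x1a->0x03 len=3 : 45 e3 a5
query mem[0x00]=0x48, mem[0x1d]=0xa4, mem[0x05]=0xa5, mem[0x16]=0x36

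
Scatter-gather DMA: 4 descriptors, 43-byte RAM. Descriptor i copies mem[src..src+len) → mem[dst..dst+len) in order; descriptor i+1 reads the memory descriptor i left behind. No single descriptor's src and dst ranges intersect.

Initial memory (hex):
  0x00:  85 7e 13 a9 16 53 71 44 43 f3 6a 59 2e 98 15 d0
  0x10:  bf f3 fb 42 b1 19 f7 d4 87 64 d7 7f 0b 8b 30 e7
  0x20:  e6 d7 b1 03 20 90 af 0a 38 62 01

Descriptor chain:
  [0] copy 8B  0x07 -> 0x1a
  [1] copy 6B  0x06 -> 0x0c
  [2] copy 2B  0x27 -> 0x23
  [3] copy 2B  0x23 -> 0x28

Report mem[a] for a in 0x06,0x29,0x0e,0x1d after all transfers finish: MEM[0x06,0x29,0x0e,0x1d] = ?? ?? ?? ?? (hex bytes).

MEM[0x06,0x29,0x0e,0x1d] = 71 38 43 6a

D0: mem[0x1a..0x21] <- [44 43 f3 6a 59 2e 98 15]
D1: mem[0x0c..0x11] <- [71 44 43 f3 6a 59]
D2: mem[0x23..0x24] <- [0a 38]
D3: mem[0x28..0x29] <- [0a 38]
query mem[0x06]=0x71, mem[0x29]=0x38, mem[0x0e]=0x43, mem[0x1d]=0x6a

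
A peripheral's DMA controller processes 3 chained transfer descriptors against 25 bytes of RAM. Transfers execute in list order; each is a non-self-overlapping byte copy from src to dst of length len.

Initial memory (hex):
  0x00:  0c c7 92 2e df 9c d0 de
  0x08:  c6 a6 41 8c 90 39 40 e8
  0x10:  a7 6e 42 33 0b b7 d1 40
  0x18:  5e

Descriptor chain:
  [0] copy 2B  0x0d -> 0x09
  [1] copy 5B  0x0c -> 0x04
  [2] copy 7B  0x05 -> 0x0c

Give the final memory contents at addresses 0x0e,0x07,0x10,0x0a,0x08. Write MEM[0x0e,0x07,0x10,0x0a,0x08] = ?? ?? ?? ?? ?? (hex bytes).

MEM[0x0e,0x07,0x10,0x0a,0x08] = e8 e8 39 40 a7

D0: mem[0x09..0x0a] <- [39 40]
D1: mem[0x04..0x08] <- [90 39 40 e8 a7]
D2: mem[0x0c..0x12] <- [39 40 e8 a7 39 40 8c]
query mem[0x0e]=0xe8, mem[0x07]=0xe8, mem[0x10]=0x39, mem[0x0a]=0x40, mem[0x08]=0xa7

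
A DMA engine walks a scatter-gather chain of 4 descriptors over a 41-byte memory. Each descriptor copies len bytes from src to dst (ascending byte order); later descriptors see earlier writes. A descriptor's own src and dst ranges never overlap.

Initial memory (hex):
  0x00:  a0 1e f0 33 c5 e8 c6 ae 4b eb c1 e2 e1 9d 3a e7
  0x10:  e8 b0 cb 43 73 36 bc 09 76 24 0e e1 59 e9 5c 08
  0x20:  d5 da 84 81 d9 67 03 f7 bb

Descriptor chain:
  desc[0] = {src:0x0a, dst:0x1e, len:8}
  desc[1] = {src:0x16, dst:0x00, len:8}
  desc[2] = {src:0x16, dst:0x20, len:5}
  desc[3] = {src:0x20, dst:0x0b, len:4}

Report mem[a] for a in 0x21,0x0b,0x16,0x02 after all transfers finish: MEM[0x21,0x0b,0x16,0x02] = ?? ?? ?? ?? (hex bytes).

#0 dst[0x1e+8] := {0xc1,0xe2,0xe1,0x9d,0x3a,0xe7,0xe8,0xb0}
#1 dst[0x00+8] := {0xbc,0x09,0x76,0x24,0x0e,0xe1,0x59,0xe9}
#2 dst[0x20+5] := {0xbc,0x09,0x76,0x24,0x0e}
#3 dst[0x0b+4] := {0xbc,0x09,0x76,0x24}
query mem[0x21]=0x09, mem[0x0b]=0xbc, mem[0x16]=0xbc, mem[0x02]=0x76

MEM[0x21,0x0b,0x16,0x02] = 09 bc bc 76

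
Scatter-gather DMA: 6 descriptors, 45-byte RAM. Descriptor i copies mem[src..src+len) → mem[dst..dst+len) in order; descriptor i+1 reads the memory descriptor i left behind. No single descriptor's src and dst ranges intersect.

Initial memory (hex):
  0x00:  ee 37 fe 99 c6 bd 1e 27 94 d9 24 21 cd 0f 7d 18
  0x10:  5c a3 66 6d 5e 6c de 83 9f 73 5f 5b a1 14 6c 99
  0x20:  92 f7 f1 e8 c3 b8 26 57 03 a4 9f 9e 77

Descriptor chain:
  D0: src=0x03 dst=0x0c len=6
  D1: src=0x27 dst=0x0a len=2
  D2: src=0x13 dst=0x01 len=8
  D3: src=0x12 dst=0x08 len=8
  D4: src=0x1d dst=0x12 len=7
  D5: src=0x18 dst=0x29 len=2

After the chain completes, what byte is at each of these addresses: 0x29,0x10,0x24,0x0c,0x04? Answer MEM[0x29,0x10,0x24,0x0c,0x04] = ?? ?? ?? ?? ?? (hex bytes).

  after D0: wrote 6B at 0x0c = 99c6bd1e2794
  after D1: wrote 2B at 0x0a = 5703
  after D2: wrote 8B at 0x01 = 6d5e6cde839f735f
  after D3: wrote 8B at 0x08 = 666d5e6cde839f73
  after D4: wrote 7B at 0x12 = 146c9992f7f1e8
  after D5: wrote 2B at 0x29 = e873
query mem[0x29]=0xe8, mem[0x10]=0x27, mem[0x24]=0xc3, mem[0x0c]=0xde, mem[0x04]=0xde

MEM[0x29,0x10,0x24,0x0c,0x04] = e8 27 c3 de de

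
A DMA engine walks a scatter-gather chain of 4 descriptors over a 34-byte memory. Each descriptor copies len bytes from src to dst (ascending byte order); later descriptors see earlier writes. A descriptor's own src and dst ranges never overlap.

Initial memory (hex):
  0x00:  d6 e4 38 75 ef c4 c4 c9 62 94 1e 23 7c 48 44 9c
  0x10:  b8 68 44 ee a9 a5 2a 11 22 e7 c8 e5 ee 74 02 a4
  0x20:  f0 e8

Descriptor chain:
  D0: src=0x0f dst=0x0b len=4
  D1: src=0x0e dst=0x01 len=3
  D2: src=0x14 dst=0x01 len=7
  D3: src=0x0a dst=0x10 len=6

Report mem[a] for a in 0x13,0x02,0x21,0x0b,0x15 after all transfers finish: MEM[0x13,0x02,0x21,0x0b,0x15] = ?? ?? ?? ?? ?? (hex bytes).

  after D0: wrote 4B at 0x0b = 9cb86844
  after D1: wrote 3B at 0x01 = 449cb8
  after D2: wrote 7B at 0x01 = a9a52a1122e7c8
  after D3: wrote 6B at 0x10 = 1e9cb868449c
query mem[0x13]=0x68, mem[0x02]=0xa5, mem[0x21]=0xe8, mem[0x0b]=0x9c, mem[0x15]=0x9c

MEM[0x13,0x02,0x21,0x0b,0x15] = 68 a5 e8 9c 9c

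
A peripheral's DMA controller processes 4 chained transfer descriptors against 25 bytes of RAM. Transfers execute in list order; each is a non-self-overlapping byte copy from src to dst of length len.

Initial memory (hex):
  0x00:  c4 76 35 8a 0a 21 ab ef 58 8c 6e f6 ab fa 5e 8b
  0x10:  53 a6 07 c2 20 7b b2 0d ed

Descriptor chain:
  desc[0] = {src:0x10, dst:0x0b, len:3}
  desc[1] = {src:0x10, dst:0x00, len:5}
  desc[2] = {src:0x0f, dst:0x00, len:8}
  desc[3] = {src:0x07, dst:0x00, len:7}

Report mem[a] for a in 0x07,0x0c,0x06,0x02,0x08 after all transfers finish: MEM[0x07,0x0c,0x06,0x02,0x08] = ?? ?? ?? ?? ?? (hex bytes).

MEM[0x07,0x0c,0x06,0x02,0x08] = b2 a6 07 8c 58

[0] 0x10->0x0b len=3 : 53 a6 07
[1] 0x10->0x00 len=5 : 53 a6 07 c2 20
[2] 0x0f->0x00 len=8 : 8b 53 a6 07 c2 20 7b b2
[3] 0x07->0x00 len=7 : b2 58 8c 6e 53 a6 07
query mem[0x07]=0xb2, mem[0x0c]=0xa6, mem[0x06]=0x07, mem[0x02]=0x8c, mem[0x08]=0x58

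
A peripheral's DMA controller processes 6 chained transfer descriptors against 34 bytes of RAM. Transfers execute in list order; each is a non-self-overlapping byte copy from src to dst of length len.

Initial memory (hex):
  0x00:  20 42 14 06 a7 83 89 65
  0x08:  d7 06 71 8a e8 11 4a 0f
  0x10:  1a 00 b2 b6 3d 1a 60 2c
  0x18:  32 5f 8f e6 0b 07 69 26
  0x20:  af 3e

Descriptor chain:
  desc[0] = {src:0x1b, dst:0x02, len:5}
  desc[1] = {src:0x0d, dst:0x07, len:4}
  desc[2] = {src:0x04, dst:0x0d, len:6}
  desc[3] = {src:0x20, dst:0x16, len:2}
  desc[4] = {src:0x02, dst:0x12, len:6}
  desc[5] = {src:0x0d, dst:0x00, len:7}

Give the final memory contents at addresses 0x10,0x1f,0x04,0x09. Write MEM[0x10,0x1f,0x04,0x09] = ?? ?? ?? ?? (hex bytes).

[0] 0x1b->0x02 len=5 : e6 0b 07 69 26
[1] 0x0d->0x07 len=4 : 11 4a 0f 1a
[2] 0x04->0x0d len=6 : 07 69 26 11 4a 0f
[3] 0x20->0x16 len=2 : af 3e
[4] 0x02->0x12 len=6 : e6 0b 07 69 26 11
[5] 0x0d->0x00 len=7 : 07 69 26 11 4a e6 0b
query mem[0x10]=0x11, mem[0x1f]=0x26, mem[0x04]=0x4a, mem[0x09]=0x0f

MEM[0x10,0x1f,0x04,0x09] = 11 26 4a 0f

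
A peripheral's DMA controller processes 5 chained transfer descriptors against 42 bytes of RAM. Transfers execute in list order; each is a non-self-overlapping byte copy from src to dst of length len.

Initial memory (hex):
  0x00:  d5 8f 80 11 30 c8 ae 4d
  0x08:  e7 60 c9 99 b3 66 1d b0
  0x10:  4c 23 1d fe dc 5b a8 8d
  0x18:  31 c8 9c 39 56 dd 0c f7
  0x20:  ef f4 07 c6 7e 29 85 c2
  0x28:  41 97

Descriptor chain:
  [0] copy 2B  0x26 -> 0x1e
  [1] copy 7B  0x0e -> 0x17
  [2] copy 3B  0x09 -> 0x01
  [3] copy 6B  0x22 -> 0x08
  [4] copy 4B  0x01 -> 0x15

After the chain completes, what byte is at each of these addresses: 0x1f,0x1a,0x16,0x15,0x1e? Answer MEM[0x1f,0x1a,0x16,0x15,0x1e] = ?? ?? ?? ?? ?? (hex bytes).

MEM[0x1f,0x1a,0x16,0x15,0x1e] = c2 23 c9 60 85

#0 dst[0x1e+2] := {0x85,0xc2}
#1 dst[0x17+7] := {0x1d,0xb0,0x4c,0x23,0x1d,0xfe,0xdc}
#2 dst[0x01+3] := {0x60,0xc9,0x99}
#3 dst[0x08+6] := {0x07,0xc6,0x7e,0x29,0x85,0xc2}
#4 dst[0x15+4] := {0x60,0xc9,0x99,0x30}
query mem[0x1f]=0xc2, mem[0x1a]=0x23, mem[0x16]=0xc9, mem[0x15]=0x60, mem[0x1e]=0x85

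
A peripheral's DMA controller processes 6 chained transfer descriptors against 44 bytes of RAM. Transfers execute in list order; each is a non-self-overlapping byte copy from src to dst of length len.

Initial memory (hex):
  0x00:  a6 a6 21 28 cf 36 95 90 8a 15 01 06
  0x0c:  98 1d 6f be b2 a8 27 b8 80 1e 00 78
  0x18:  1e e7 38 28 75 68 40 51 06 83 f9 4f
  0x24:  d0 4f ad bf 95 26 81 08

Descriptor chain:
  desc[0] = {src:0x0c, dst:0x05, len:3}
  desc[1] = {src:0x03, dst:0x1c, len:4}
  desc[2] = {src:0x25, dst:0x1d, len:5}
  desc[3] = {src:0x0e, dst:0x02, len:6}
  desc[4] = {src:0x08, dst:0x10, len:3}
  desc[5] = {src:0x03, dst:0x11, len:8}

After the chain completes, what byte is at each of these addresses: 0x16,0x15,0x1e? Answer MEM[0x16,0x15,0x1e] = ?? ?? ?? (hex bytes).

#0 dst[0x05+3] := {0x98,0x1d,0x6f}
#1 dst[0x1c+4] := {0x28,0xcf,0x98,0x1d}
#2 dst[0x1d+5] := {0x4f,0xad,0xbf,0x95,0x26}
#3 dst[0x02+6] := {0x6f,0xbe,0xb2,0xa8,0x27,0xb8}
#4 dst[0x10+3] := {0x8a,0x15,0x01}
#5 dst[0x11+8] := {0xbe,0xb2,0xa8,0x27,0xb8,0x8a,0x15,0x01}
query mem[0x16]=0x8a, mem[0x15]=0xb8, mem[0x1e]=0xad

MEM[0x16,0x15,0x1e] = 8a b8 ad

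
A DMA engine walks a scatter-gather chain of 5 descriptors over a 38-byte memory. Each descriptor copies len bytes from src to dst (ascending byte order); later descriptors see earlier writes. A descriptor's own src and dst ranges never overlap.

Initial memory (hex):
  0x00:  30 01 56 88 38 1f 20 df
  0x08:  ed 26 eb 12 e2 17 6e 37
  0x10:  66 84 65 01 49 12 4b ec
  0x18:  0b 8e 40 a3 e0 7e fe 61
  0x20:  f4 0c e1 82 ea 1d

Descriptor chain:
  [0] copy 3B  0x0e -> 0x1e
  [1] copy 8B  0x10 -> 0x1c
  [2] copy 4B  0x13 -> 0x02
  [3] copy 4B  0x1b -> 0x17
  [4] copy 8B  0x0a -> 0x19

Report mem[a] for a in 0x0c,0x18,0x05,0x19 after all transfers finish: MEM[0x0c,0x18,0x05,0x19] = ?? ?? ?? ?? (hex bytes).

#0 dst[0x1e+3] := {0x6e,0x37,0x66}
#1 dst[0x1c+8] := {0x66,0x84,0x65,0x01,0x49,0x12,0x4b,0xec}
#2 dst[0x02+4] := {0x01,0x49,0x12,0x4b}
#3 dst[0x17+4] := {0xa3,0x66,0x84,0x65}
#4 dst[0x19+8] := {0xeb,0x12,0xe2,0x17,0x6e,0x37,0x66,0x84}
query mem[0x0c]=0xe2, mem[0x18]=0x66, mem[0x05]=0x4b, mem[0x19]=0xeb

MEM[0x0c,0x18,0x05,0x19] = e2 66 4b eb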